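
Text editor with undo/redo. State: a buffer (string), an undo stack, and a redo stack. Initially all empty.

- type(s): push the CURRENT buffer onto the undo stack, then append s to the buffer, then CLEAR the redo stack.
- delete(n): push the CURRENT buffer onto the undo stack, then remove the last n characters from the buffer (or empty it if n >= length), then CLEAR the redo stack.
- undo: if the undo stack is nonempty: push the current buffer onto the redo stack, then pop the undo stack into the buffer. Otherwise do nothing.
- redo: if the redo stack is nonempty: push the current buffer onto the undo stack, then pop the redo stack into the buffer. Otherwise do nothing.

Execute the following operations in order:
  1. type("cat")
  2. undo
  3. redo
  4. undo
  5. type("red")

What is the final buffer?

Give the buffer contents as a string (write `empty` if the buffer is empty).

After op 1 (type): buf='cat' undo_depth=1 redo_depth=0
After op 2 (undo): buf='(empty)' undo_depth=0 redo_depth=1
After op 3 (redo): buf='cat' undo_depth=1 redo_depth=0
After op 4 (undo): buf='(empty)' undo_depth=0 redo_depth=1
After op 5 (type): buf='red' undo_depth=1 redo_depth=0

Answer: red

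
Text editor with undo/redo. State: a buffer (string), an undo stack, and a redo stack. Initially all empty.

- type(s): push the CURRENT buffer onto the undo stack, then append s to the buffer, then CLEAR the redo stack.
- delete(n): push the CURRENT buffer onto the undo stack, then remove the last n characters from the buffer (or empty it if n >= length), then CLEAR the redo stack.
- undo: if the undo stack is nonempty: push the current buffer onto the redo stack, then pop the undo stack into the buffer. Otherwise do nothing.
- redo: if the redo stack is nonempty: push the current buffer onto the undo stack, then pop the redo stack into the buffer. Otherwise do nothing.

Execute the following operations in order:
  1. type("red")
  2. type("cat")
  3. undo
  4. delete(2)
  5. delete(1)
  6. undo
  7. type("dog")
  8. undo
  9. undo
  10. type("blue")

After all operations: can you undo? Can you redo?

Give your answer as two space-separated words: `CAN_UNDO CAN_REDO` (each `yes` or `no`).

After op 1 (type): buf='red' undo_depth=1 redo_depth=0
After op 2 (type): buf='redcat' undo_depth=2 redo_depth=0
After op 3 (undo): buf='red' undo_depth=1 redo_depth=1
After op 4 (delete): buf='r' undo_depth=2 redo_depth=0
After op 5 (delete): buf='(empty)' undo_depth=3 redo_depth=0
After op 6 (undo): buf='r' undo_depth=2 redo_depth=1
After op 7 (type): buf='rdog' undo_depth=3 redo_depth=0
After op 8 (undo): buf='r' undo_depth=2 redo_depth=1
After op 9 (undo): buf='red' undo_depth=1 redo_depth=2
After op 10 (type): buf='redblue' undo_depth=2 redo_depth=0

Answer: yes no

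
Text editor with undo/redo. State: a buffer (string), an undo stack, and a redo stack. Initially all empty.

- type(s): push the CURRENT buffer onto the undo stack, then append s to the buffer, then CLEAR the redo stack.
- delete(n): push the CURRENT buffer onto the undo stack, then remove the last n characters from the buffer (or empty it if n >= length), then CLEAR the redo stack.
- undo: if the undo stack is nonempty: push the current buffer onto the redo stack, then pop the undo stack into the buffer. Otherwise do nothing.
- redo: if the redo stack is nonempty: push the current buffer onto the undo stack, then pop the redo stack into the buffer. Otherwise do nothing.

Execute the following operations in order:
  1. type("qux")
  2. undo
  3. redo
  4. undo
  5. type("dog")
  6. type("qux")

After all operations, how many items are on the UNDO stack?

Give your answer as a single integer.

After op 1 (type): buf='qux' undo_depth=1 redo_depth=0
After op 2 (undo): buf='(empty)' undo_depth=0 redo_depth=1
After op 3 (redo): buf='qux' undo_depth=1 redo_depth=0
After op 4 (undo): buf='(empty)' undo_depth=0 redo_depth=1
After op 5 (type): buf='dog' undo_depth=1 redo_depth=0
After op 6 (type): buf='dogqux' undo_depth=2 redo_depth=0

Answer: 2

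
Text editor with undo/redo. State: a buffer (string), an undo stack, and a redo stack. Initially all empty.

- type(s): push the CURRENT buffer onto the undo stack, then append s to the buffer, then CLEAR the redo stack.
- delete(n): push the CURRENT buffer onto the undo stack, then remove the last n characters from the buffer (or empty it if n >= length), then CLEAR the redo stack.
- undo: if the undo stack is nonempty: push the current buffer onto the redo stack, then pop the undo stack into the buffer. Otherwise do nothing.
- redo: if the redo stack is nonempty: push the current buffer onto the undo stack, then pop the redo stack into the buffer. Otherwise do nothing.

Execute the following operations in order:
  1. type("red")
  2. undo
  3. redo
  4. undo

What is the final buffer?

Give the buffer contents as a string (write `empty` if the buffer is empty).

After op 1 (type): buf='red' undo_depth=1 redo_depth=0
After op 2 (undo): buf='(empty)' undo_depth=0 redo_depth=1
After op 3 (redo): buf='red' undo_depth=1 redo_depth=0
After op 4 (undo): buf='(empty)' undo_depth=0 redo_depth=1

Answer: empty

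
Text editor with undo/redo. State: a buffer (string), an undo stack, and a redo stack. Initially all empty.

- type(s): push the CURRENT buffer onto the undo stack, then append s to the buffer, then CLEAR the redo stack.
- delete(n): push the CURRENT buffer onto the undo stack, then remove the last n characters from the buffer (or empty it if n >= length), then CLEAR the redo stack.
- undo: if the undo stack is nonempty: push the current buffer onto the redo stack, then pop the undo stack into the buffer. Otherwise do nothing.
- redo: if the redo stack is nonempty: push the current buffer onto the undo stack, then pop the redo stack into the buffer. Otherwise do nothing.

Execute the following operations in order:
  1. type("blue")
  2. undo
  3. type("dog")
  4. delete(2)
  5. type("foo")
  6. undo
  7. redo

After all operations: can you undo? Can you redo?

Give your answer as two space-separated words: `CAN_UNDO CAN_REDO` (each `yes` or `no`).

After op 1 (type): buf='blue' undo_depth=1 redo_depth=0
After op 2 (undo): buf='(empty)' undo_depth=0 redo_depth=1
After op 3 (type): buf='dog' undo_depth=1 redo_depth=0
After op 4 (delete): buf='d' undo_depth=2 redo_depth=0
After op 5 (type): buf='dfoo' undo_depth=3 redo_depth=0
After op 6 (undo): buf='d' undo_depth=2 redo_depth=1
After op 7 (redo): buf='dfoo' undo_depth=3 redo_depth=0

Answer: yes no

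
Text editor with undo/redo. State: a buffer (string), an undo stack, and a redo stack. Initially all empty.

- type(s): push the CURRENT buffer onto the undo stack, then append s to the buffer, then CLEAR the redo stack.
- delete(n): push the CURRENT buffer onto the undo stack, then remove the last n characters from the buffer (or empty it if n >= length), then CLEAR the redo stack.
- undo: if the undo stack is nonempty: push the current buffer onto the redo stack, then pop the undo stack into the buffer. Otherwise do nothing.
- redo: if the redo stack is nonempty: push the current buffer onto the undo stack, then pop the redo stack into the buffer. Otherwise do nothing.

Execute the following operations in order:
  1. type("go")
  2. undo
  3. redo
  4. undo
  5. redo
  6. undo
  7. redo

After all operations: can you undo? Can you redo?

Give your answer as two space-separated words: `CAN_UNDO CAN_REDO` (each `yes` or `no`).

Answer: yes no

Derivation:
After op 1 (type): buf='go' undo_depth=1 redo_depth=0
After op 2 (undo): buf='(empty)' undo_depth=0 redo_depth=1
After op 3 (redo): buf='go' undo_depth=1 redo_depth=0
After op 4 (undo): buf='(empty)' undo_depth=0 redo_depth=1
After op 5 (redo): buf='go' undo_depth=1 redo_depth=0
After op 6 (undo): buf='(empty)' undo_depth=0 redo_depth=1
After op 7 (redo): buf='go' undo_depth=1 redo_depth=0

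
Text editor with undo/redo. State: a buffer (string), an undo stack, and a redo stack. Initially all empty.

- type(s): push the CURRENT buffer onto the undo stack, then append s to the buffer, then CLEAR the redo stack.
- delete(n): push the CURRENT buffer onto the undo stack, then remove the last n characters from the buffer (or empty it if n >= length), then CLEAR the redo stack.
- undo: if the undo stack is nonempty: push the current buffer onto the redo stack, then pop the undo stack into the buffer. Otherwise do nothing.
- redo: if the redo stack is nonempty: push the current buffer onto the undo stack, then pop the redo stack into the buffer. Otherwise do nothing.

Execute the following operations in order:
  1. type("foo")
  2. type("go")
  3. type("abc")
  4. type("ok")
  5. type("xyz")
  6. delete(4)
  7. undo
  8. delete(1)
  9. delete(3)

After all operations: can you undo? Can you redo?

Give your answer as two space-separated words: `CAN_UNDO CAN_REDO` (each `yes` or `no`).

Answer: yes no

Derivation:
After op 1 (type): buf='foo' undo_depth=1 redo_depth=0
After op 2 (type): buf='foogo' undo_depth=2 redo_depth=0
After op 3 (type): buf='foogoabc' undo_depth=3 redo_depth=0
After op 4 (type): buf='foogoabcok' undo_depth=4 redo_depth=0
After op 5 (type): buf='foogoabcokxyz' undo_depth=5 redo_depth=0
After op 6 (delete): buf='foogoabco' undo_depth=6 redo_depth=0
After op 7 (undo): buf='foogoabcokxyz' undo_depth=5 redo_depth=1
After op 8 (delete): buf='foogoabcokxy' undo_depth=6 redo_depth=0
After op 9 (delete): buf='foogoabco' undo_depth=7 redo_depth=0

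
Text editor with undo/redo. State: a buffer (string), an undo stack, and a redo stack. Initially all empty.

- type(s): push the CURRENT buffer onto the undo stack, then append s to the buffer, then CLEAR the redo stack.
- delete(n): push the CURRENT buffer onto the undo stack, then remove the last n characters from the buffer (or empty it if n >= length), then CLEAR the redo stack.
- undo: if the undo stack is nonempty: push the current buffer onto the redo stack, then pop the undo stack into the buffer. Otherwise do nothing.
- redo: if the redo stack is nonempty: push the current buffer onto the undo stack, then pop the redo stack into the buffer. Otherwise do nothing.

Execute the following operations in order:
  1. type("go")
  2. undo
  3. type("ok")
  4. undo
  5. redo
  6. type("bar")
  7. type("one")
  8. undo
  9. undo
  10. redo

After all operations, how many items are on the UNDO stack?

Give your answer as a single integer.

Answer: 2

Derivation:
After op 1 (type): buf='go' undo_depth=1 redo_depth=0
After op 2 (undo): buf='(empty)' undo_depth=0 redo_depth=1
After op 3 (type): buf='ok' undo_depth=1 redo_depth=0
After op 4 (undo): buf='(empty)' undo_depth=0 redo_depth=1
After op 5 (redo): buf='ok' undo_depth=1 redo_depth=0
After op 6 (type): buf='okbar' undo_depth=2 redo_depth=0
After op 7 (type): buf='okbarone' undo_depth=3 redo_depth=0
After op 8 (undo): buf='okbar' undo_depth=2 redo_depth=1
After op 9 (undo): buf='ok' undo_depth=1 redo_depth=2
After op 10 (redo): buf='okbar' undo_depth=2 redo_depth=1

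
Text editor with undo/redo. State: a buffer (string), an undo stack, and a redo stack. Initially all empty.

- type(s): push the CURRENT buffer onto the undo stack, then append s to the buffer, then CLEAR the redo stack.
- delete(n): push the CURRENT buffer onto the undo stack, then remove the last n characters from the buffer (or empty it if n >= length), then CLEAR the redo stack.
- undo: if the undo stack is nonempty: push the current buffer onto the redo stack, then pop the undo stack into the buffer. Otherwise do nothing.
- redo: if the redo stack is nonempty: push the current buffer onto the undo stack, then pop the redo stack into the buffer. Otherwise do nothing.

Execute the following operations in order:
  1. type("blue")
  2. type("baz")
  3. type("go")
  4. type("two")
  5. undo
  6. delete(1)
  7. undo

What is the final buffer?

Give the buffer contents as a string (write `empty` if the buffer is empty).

After op 1 (type): buf='blue' undo_depth=1 redo_depth=0
After op 2 (type): buf='bluebaz' undo_depth=2 redo_depth=0
After op 3 (type): buf='bluebazgo' undo_depth=3 redo_depth=0
After op 4 (type): buf='bluebazgotwo' undo_depth=4 redo_depth=0
After op 5 (undo): buf='bluebazgo' undo_depth=3 redo_depth=1
After op 6 (delete): buf='bluebazg' undo_depth=4 redo_depth=0
After op 7 (undo): buf='bluebazgo' undo_depth=3 redo_depth=1

Answer: bluebazgo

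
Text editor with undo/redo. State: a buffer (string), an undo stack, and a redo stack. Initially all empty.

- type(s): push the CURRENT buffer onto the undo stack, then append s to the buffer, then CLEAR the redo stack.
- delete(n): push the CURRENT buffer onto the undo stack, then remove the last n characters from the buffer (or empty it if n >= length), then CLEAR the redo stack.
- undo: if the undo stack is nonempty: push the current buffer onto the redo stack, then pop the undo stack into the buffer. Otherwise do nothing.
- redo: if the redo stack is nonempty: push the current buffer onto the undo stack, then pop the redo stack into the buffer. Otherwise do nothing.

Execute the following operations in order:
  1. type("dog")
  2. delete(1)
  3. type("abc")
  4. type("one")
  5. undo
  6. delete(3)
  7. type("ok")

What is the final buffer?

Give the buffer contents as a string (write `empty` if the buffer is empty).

After op 1 (type): buf='dog' undo_depth=1 redo_depth=0
After op 2 (delete): buf='do' undo_depth=2 redo_depth=0
After op 3 (type): buf='doabc' undo_depth=3 redo_depth=0
After op 4 (type): buf='doabcone' undo_depth=4 redo_depth=0
After op 5 (undo): buf='doabc' undo_depth=3 redo_depth=1
After op 6 (delete): buf='do' undo_depth=4 redo_depth=0
After op 7 (type): buf='dook' undo_depth=5 redo_depth=0

Answer: dook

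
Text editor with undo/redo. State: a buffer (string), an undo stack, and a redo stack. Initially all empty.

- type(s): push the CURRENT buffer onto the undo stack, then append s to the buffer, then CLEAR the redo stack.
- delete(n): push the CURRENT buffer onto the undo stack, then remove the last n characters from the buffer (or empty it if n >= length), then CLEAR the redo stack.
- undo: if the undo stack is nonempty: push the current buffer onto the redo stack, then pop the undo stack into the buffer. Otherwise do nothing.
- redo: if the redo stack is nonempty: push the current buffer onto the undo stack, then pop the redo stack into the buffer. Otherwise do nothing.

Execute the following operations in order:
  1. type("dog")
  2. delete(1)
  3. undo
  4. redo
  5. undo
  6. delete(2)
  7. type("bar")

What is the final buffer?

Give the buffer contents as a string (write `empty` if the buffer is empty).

After op 1 (type): buf='dog' undo_depth=1 redo_depth=0
After op 2 (delete): buf='do' undo_depth=2 redo_depth=0
After op 3 (undo): buf='dog' undo_depth=1 redo_depth=1
After op 4 (redo): buf='do' undo_depth=2 redo_depth=0
After op 5 (undo): buf='dog' undo_depth=1 redo_depth=1
After op 6 (delete): buf='d' undo_depth=2 redo_depth=0
After op 7 (type): buf='dbar' undo_depth=3 redo_depth=0

Answer: dbar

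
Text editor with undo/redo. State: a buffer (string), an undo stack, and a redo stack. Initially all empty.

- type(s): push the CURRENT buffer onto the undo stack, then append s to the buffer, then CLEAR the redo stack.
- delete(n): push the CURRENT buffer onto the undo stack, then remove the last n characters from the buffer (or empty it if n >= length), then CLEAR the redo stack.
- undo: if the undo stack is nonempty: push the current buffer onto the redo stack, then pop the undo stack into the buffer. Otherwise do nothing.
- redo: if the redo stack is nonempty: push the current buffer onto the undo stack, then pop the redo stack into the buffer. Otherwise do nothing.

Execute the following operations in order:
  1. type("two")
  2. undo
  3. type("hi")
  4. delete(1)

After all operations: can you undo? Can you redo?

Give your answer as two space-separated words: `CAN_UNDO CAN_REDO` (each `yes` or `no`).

Answer: yes no

Derivation:
After op 1 (type): buf='two' undo_depth=1 redo_depth=0
After op 2 (undo): buf='(empty)' undo_depth=0 redo_depth=1
After op 3 (type): buf='hi' undo_depth=1 redo_depth=0
After op 4 (delete): buf='h' undo_depth=2 redo_depth=0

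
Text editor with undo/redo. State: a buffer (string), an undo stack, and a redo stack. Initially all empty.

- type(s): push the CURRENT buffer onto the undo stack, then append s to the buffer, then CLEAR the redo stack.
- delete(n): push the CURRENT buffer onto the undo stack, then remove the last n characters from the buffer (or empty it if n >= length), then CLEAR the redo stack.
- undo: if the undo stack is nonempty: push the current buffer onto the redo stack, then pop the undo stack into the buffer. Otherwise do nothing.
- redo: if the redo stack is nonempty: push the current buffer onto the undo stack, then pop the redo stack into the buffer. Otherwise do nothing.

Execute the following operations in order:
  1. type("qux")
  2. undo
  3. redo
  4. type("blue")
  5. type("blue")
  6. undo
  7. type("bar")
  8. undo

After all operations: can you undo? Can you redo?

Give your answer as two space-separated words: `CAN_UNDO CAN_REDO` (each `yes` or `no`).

After op 1 (type): buf='qux' undo_depth=1 redo_depth=0
After op 2 (undo): buf='(empty)' undo_depth=0 redo_depth=1
After op 3 (redo): buf='qux' undo_depth=1 redo_depth=0
After op 4 (type): buf='quxblue' undo_depth=2 redo_depth=0
After op 5 (type): buf='quxblueblue' undo_depth=3 redo_depth=0
After op 6 (undo): buf='quxblue' undo_depth=2 redo_depth=1
After op 7 (type): buf='quxbluebar' undo_depth=3 redo_depth=0
After op 8 (undo): buf='quxblue' undo_depth=2 redo_depth=1

Answer: yes yes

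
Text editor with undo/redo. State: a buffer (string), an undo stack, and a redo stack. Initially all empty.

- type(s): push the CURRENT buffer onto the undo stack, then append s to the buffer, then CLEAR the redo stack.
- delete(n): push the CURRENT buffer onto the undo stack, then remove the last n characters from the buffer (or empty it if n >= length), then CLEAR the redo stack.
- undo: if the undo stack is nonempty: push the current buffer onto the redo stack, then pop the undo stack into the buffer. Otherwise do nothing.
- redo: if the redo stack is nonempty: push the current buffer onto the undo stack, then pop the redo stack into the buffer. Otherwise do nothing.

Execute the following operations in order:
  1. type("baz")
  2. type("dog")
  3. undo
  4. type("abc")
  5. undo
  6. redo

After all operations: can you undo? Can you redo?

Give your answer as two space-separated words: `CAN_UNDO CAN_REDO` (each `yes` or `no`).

Answer: yes no

Derivation:
After op 1 (type): buf='baz' undo_depth=1 redo_depth=0
After op 2 (type): buf='bazdog' undo_depth=2 redo_depth=0
After op 3 (undo): buf='baz' undo_depth=1 redo_depth=1
After op 4 (type): buf='bazabc' undo_depth=2 redo_depth=0
After op 5 (undo): buf='baz' undo_depth=1 redo_depth=1
After op 6 (redo): buf='bazabc' undo_depth=2 redo_depth=0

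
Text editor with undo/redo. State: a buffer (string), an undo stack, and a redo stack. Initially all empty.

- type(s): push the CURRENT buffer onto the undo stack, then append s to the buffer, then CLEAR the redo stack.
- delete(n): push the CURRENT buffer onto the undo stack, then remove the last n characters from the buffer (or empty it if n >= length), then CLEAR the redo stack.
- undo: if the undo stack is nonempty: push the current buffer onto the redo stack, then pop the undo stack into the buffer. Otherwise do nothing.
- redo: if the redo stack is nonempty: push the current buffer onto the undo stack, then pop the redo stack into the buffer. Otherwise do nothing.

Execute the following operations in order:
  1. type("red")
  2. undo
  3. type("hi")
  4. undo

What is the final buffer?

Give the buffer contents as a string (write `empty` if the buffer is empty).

After op 1 (type): buf='red' undo_depth=1 redo_depth=0
After op 2 (undo): buf='(empty)' undo_depth=0 redo_depth=1
After op 3 (type): buf='hi' undo_depth=1 redo_depth=0
After op 4 (undo): buf='(empty)' undo_depth=0 redo_depth=1

Answer: empty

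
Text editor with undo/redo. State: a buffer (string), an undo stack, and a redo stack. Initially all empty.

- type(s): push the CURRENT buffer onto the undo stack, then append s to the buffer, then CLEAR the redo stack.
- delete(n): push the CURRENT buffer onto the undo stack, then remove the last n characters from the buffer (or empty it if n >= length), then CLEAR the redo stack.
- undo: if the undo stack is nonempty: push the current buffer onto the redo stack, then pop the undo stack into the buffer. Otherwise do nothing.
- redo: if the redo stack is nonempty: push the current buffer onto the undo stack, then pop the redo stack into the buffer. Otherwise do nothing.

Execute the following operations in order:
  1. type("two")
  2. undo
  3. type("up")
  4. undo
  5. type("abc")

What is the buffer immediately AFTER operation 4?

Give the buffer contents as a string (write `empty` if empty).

Answer: empty

Derivation:
After op 1 (type): buf='two' undo_depth=1 redo_depth=0
After op 2 (undo): buf='(empty)' undo_depth=0 redo_depth=1
After op 3 (type): buf='up' undo_depth=1 redo_depth=0
After op 4 (undo): buf='(empty)' undo_depth=0 redo_depth=1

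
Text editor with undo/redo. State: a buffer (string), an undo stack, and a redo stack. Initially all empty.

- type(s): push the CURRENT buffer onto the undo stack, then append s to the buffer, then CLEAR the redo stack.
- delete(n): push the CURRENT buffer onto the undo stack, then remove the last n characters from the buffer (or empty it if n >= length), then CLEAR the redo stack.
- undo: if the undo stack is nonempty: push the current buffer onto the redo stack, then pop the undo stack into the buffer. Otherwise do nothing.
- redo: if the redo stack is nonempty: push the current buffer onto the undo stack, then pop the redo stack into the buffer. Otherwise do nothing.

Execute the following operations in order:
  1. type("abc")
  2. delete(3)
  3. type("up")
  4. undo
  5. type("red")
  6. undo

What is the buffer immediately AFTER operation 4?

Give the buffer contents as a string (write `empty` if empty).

After op 1 (type): buf='abc' undo_depth=1 redo_depth=0
After op 2 (delete): buf='(empty)' undo_depth=2 redo_depth=0
After op 3 (type): buf='up' undo_depth=3 redo_depth=0
After op 4 (undo): buf='(empty)' undo_depth=2 redo_depth=1

Answer: empty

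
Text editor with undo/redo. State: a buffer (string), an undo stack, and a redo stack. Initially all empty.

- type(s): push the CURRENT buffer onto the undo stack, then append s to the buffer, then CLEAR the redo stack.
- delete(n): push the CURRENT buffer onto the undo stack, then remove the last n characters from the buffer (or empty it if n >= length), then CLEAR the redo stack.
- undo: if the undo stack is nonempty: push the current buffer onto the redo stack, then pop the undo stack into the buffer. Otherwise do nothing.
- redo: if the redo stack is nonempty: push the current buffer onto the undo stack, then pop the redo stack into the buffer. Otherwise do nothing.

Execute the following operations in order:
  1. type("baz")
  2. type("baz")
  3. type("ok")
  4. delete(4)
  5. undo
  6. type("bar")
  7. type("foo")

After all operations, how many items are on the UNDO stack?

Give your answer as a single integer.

Answer: 5

Derivation:
After op 1 (type): buf='baz' undo_depth=1 redo_depth=0
After op 2 (type): buf='bazbaz' undo_depth=2 redo_depth=0
After op 3 (type): buf='bazbazok' undo_depth=3 redo_depth=0
After op 4 (delete): buf='bazb' undo_depth=4 redo_depth=0
After op 5 (undo): buf='bazbazok' undo_depth=3 redo_depth=1
After op 6 (type): buf='bazbazokbar' undo_depth=4 redo_depth=0
After op 7 (type): buf='bazbazokbarfoo' undo_depth=5 redo_depth=0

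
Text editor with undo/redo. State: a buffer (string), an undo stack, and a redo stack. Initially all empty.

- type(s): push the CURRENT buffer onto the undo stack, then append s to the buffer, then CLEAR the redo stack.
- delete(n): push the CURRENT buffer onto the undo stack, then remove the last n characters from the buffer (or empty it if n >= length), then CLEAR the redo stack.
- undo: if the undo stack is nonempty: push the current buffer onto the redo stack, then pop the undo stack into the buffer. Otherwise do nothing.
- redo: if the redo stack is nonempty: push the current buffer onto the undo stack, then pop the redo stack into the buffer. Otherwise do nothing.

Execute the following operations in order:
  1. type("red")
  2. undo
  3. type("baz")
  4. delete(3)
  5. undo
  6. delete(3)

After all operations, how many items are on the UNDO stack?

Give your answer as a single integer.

After op 1 (type): buf='red' undo_depth=1 redo_depth=0
After op 2 (undo): buf='(empty)' undo_depth=0 redo_depth=1
After op 3 (type): buf='baz' undo_depth=1 redo_depth=0
After op 4 (delete): buf='(empty)' undo_depth=2 redo_depth=0
After op 5 (undo): buf='baz' undo_depth=1 redo_depth=1
After op 6 (delete): buf='(empty)' undo_depth=2 redo_depth=0

Answer: 2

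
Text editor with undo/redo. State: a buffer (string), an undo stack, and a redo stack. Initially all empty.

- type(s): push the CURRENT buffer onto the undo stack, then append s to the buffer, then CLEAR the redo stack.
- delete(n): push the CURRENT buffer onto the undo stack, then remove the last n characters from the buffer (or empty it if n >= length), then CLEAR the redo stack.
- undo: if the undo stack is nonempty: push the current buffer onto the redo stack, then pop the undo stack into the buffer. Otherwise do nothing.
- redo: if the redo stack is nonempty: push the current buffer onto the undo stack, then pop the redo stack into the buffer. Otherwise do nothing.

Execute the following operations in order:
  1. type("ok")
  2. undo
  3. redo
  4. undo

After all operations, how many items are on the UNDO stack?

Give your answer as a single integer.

Answer: 0

Derivation:
After op 1 (type): buf='ok' undo_depth=1 redo_depth=0
After op 2 (undo): buf='(empty)' undo_depth=0 redo_depth=1
After op 3 (redo): buf='ok' undo_depth=1 redo_depth=0
After op 4 (undo): buf='(empty)' undo_depth=0 redo_depth=1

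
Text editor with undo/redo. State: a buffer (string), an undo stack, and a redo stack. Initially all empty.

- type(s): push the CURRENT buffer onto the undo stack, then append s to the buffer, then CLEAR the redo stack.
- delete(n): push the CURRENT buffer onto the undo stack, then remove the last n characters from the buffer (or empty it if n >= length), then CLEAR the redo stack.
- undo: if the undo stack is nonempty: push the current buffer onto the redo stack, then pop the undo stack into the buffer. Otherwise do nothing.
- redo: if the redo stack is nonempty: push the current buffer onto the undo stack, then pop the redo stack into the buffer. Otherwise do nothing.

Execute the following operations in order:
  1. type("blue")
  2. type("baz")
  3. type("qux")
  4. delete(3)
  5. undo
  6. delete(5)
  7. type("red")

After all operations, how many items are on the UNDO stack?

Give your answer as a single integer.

Answer: 5

Derivation:
After op 1 (type): buf='blue' undo_depth=1 redo_depth=0
After op 2 (type): buf='bluebaz' undo_depth=2 redo_depth=0
After op 3 (type): buf='bluebazqux' undo_depth=3 redo_depth=0
After op 4 (delete): buf='bluebaz' undo_depth=4 redo_depth=0
After op 5 (undo): buf='bluebazqux' undo_depth=3 redo_depth=1
After op 6 (delete): buf='blueb' undo_depth=4 redo_depth=0
After op 7 (type): buf='bluebred' undo_depth=5 redo_depth=0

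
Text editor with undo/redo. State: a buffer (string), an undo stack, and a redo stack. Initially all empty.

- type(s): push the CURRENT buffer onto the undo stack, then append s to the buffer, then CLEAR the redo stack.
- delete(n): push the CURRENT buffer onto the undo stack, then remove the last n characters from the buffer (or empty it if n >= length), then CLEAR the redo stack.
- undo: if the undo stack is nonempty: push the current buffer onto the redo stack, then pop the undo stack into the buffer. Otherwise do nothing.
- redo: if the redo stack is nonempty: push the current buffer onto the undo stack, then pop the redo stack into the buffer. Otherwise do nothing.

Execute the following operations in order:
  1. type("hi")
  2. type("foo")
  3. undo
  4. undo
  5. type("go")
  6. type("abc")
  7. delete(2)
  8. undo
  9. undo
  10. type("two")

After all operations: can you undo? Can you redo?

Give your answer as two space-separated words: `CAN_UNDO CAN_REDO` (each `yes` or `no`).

After op 1 (type): buf='hi' undo_depth=1 redo_depth=0
After op 2 (type): buf='hifoo' undo_depth=2 redo_depth=0
After op 3 (undo): buf='hi' undo_depth=1 redo_depth=1
After op 4 (undo): buf='(empty)' undo_depth=0 redo_depth=2
After op 5 (type): buf='go' undo_depth=1 redo_depth=0
After op 6 (type): buf='goabc' undo_depth=2 redo_depth=0
After op 7 (delete): buf='goa' undo_depth=3 redo_depth=0
After op 8 (undo): buf='goabc' undo_depth=2 redo_depth=1
After op 9 (undo): buf='go' undo_depth=1 redo_depth=2
After op 10 (type): buf='gotwo' undo_depth=2 redo_depth=0

Answer: yes no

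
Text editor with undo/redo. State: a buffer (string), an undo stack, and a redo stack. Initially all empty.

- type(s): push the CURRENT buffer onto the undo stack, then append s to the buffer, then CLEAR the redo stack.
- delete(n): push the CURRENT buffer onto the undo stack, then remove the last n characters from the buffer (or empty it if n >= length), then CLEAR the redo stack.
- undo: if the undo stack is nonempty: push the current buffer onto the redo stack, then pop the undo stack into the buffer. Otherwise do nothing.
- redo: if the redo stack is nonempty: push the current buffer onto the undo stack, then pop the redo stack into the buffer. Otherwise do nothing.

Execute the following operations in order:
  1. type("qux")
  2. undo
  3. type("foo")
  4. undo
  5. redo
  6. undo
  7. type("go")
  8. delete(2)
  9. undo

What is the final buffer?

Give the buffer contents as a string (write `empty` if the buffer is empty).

Answer: go

Derivation:
After op 1 (type): buf='qux' undo_depth=1 redo_depth=0
After op 2 (undo): buf='(empty)' undo_depth=0 redo_depth=1
After op 3 (type): buf='foo' undo_depth=1 redo_depth=0
After op 4 (undo): buf='(empty)' undo_depth=0 redo_depth=1
After op 5 (redo): buf='foo' undo_depth=1 redo_depth=0
After op 6 (undo): buf='(empty)' undo_depth=0 redo_depth=1
After op 7 (type): buf='go' undo_depth=1 redo_depth=0
After op 8 (delete): buf='(empty)' undo_depth=2 redo_depth=0
After op 9 (undo): buf='go' undo_depth=1 redo_depth=1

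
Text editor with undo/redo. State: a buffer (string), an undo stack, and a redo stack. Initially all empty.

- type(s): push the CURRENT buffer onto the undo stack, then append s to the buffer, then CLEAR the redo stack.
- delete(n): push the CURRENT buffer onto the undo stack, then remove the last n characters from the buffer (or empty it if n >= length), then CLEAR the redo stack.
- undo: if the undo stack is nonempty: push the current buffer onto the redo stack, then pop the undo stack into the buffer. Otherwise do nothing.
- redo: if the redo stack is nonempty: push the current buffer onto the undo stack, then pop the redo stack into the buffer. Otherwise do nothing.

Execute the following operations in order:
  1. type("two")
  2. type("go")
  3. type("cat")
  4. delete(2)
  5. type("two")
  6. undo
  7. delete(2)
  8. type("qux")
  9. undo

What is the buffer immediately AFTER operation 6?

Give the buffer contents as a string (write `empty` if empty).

Answer: twogoc

Derivation:
After op 1 (type): buf='two' undo_depth=1 redo_depth=0
After op 2 (type): buf='twogo' undo_depth=2 redo_depth=0
After op 3 (type): buf='twogocat' undo_depth=3 redo_depth=0
After op 4 (delete): buf='twogoc' undo_depth=4 redo_depth=0
After op 5 (type): buf='twogoctwo' undo_depth=5 redo_depth=0
After op 6 (undo): buf='twogoc' undo_depth=4 redo_depth=1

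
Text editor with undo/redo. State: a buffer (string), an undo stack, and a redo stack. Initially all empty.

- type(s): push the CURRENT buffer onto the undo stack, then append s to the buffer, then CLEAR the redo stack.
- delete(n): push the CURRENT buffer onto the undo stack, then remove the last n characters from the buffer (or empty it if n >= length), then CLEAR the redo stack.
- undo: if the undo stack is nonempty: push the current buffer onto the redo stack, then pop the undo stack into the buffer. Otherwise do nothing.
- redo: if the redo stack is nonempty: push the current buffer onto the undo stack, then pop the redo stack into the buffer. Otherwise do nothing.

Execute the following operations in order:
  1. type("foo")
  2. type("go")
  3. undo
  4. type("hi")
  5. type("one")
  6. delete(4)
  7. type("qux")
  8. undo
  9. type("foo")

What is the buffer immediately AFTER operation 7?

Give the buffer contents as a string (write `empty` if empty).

Answer: foohqux

Derivation:
After op 1 (type): buf='foo' undo_depth=1 redo_depth=0
After op 2 (type): buf='foogo' undo_depth=2 redo_depth=0
After op 3 (undo): buf='foo' undo_depth=1 redo_depth=1
After op 4 (type): buf='foohi' undo_depth=2 redo_depth=0
After op 5 (type): buf='foohione' undo_depth=3 redo_depth=0
After op 6 (delete): buf='fooh' undo_depth=4 redo_depth=0
After op 7 (type): buf='foohqux' undo_depth=5 redo_depth=0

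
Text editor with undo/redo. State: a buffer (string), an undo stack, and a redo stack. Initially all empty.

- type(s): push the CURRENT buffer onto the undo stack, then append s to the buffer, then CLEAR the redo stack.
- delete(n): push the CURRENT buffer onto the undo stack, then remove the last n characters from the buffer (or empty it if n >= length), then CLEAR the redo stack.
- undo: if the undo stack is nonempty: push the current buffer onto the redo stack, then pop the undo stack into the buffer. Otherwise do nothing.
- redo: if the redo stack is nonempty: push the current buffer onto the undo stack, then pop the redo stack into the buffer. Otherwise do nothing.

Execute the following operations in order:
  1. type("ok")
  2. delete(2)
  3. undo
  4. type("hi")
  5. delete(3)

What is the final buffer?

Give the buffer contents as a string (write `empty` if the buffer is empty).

Answer: o

Derivation:
After op 1 (type): buf='ok' undo_depth=1 redo_depth=0
After op 2 (delete): buf='(empty)' undo_depth=2 redo_depth=0
After op 3 (undo): buf='ok' undo_depth=1 redo_depth=1
After op 4 (type): buf='okhi' undo_depth=2 redo_depth=0
After op 5 (delete): buf='o' undo_depth=3 redo_depth=0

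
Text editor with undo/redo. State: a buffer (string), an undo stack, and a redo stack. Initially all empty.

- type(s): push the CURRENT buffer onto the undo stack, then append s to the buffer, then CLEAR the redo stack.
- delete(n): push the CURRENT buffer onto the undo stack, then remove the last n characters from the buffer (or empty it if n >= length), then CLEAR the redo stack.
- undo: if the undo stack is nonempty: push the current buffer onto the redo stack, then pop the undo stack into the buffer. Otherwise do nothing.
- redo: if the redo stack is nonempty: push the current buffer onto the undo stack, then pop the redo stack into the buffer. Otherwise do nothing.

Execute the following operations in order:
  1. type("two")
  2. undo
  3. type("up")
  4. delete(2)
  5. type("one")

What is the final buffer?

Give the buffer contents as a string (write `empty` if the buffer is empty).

After op 1 (type): buf='two' undo_depth=1 redo_depth=0
After op 2 (undo): buf='(empty)' undo_depth=0 redo_depth=1
After op 3 (type): buf='up' undo_depth=1 redo_depth=0
After op 4 (delete): buf='(empty)' undo_depth=2 redo_depth=0
After op 5 (type): buf='one' undo_depth=3 redo_depth=0

Answer: one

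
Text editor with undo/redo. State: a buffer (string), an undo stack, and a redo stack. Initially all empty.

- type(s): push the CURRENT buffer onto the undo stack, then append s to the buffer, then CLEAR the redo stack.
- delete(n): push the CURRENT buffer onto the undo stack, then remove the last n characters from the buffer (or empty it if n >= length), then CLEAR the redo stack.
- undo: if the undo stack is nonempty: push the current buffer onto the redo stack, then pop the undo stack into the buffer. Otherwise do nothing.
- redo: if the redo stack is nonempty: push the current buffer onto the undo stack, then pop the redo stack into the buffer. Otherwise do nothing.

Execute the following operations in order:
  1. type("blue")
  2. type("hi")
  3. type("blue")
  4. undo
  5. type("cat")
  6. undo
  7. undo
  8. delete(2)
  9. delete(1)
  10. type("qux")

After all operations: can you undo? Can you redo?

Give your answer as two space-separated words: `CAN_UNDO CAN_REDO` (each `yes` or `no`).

After op 1 (type): buf='blue' undo_depth=1 redo_depth=0
After op 2 (type): buf='bluehi' undo_depth=2 redo_depth=0
After op 3 (type): buf='bluehiblue' undo_depth=3 redo_depth=0
After op 4 (undo): buf='bluehi' undo_depth=2 redo_depth=1
After op 5 (type): buf='bluehicat' undo_depth=3 redo_depth=0
After op 6 (undo): buf='bluehi' undo_depth=2 redo_depth=1
After op 7 (undo): buf='blue' undo_depth=1 redo_depth=2
After op 8 (delete): buf='bl' undo_depth=2 redo_depth=0
After op 9 (delete): buf='b' undo_depth=3 redo_depth=0
After op 10 (type): buf='bqux' undo_depth=4 redo_depth=0

Answer: yes no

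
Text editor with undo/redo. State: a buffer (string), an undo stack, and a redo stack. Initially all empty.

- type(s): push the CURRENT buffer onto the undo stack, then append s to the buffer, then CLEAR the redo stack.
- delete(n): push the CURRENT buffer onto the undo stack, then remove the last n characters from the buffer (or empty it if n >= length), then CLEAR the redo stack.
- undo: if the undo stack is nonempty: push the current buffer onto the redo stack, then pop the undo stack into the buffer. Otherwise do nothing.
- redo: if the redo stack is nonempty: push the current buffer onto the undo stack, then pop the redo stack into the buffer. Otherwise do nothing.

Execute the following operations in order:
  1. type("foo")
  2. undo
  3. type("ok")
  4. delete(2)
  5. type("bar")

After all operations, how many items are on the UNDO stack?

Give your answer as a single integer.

Answer: 3

Derivation:
After op 1 (type): buf='foo' undo_depth=1 redo_depth=0
After op 2 (undo): buf='(empty)' undo_depth=0 redo_depth=1
After op 3 (type): buf='ok' undo_depth=1 redo_depth=0
After op 4 (delete): buf='(empty)' undo_depth=2 redo_depth=0
After op 5 (type): buf='bar' undo_depth=3 redo_depth=0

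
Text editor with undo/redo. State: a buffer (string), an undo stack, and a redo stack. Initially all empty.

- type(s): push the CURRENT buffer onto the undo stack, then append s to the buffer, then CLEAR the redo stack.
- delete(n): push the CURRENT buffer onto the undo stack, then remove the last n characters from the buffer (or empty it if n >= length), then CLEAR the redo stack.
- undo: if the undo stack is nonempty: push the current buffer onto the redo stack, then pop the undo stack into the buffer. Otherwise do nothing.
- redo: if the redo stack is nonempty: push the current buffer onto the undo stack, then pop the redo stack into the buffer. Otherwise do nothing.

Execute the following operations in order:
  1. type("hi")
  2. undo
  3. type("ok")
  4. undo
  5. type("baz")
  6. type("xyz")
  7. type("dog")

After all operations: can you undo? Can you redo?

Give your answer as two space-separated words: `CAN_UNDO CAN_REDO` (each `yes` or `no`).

After op 1 (type): buf='hi' undo_depth=1 redo_depth=0
After op 2 (undo): buf='(empty)' undo_depth=0 redo_depth=1
After op 3 (type): buf='ok' undo_depth=1 redo_depth=0
After op 4 (undo): buf='(empty)' undo_depth=0 redo_depth=1
After op 5 (type): buf='baz' undo_depth=1 redo_depth=0
After op 6 (type): buf='bazxyz' undo_depth=2 redo_depth=0
After op 7 (type): buf='bazxyzdog' undo_depth=3 redo_depth=0

Answer: yes no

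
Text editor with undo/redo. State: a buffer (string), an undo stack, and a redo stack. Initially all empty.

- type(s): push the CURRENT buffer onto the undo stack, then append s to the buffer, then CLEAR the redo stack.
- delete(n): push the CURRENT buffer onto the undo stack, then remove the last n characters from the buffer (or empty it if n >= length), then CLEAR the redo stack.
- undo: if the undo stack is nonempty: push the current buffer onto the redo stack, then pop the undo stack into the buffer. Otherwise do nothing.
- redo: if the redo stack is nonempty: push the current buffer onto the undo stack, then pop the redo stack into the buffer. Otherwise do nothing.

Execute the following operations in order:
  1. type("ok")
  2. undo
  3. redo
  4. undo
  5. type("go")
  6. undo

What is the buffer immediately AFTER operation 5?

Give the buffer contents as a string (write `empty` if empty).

Answer: go

Derivation:
After op 1 (type): buf='ok' undo_depth=1 redo_depth=0
After op 2 (undo): buf='(empty)' undo_depth=0 redo_depth=1
After op 3 (redo): buf='ok' undo_depth=1 redo_depth=0
After op 4 (undo): buf='(empty)' undo_depth=0 redo_depth=1
After op 5 (type): buf='go' undo_depth=1 redo_depth=0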